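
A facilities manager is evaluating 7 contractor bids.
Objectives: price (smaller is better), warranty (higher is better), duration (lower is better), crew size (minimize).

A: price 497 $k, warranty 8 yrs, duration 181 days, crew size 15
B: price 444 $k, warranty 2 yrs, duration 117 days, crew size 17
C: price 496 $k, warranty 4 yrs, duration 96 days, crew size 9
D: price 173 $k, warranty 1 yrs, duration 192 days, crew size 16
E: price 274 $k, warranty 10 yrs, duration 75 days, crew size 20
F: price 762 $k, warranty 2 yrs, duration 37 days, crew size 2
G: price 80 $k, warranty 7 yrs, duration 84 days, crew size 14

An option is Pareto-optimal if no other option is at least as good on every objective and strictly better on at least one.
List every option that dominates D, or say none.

G

G: price 80≤173, warranty 7≥1, duration 84≤192, crew size 14≤16 — dominates D.
Others (A, B, C, E, F) are each worse than D on at least one objective.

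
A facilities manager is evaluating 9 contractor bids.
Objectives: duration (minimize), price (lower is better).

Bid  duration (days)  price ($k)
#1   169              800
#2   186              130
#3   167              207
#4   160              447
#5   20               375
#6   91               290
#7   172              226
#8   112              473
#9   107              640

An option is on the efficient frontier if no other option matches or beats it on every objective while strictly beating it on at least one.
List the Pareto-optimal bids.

#1: dominated by #3 (duration 167≤169, price 207≤800).
#2: not dominated (best price).
#3: not dominated.
#4: dominated by #5 (duration 20≤160, price 375≤447).
#5: not dominated (best duration).
#6: not dominated.
#7: dominated by #3 (duration 167≤172, price 207≤226).
#8: dominated by #5 (duration 20≤112, price 375≤473).
#9: dominated by #5 (duration 20≤107, price 375≤640).

#2, #3, #5, #6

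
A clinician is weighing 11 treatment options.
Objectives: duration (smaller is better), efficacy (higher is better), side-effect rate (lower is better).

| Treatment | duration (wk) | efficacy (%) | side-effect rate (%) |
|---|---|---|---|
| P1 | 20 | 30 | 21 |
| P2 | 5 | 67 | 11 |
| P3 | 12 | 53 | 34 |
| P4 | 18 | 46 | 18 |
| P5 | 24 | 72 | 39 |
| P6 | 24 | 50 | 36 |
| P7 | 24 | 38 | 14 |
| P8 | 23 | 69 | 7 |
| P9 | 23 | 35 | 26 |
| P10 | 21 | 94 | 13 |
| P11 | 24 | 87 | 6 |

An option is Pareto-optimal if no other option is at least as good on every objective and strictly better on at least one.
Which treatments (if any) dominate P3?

P2: duration 5≤12, efficacy 67≥53, side-effect rate 11≤34 — dominates P3.
Others (P1, P4, P5, P6, P7, P8, P9, P10, P11) are each worse than P3 on at least one objective.

P2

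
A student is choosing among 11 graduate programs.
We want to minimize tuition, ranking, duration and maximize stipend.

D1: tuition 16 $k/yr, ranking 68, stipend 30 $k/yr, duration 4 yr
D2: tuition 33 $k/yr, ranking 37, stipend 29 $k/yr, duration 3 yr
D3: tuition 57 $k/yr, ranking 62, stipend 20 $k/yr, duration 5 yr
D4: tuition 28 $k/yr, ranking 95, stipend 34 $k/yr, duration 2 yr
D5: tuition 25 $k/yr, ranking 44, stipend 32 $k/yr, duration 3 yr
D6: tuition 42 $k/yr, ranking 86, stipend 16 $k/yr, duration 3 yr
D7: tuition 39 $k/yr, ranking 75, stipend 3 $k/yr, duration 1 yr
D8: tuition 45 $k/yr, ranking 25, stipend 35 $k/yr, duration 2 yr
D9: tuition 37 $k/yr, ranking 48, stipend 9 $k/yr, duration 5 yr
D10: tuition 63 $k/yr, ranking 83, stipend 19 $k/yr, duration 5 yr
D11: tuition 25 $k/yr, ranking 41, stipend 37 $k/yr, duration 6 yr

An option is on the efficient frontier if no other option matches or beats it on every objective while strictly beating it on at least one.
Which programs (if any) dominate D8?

none

D1: worse on ranking (68 vs 25).
D2: worse on ranking (37 vs 25).
D3: worse on tuition (57 vs 45).
D4: worse on ranking (95 vs 25).
D5: worse on ranking (44 vs 25).
D6: worse on ranking (86 vs 25).
D7: worse on ranking (75 vs 25).
D9: worse on ranking (48 vs 25).
D10: worse on tuition (63 vs 45).
D11: worse on ranking (41 vs 25).
No option dominates D8.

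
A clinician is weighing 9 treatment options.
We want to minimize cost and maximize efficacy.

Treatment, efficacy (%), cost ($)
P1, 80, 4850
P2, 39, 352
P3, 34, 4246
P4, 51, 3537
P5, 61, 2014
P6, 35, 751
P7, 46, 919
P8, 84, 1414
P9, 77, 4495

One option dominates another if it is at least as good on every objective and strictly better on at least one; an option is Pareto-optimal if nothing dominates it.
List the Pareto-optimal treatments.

P1: dominated by P8 (efficacy 84≥80, cost 1414≤4850).
P2: not dominated (best cost).
P3: dominated by P2 (efficacy 39≥34, cost 352≤4246).
P4: dominated by P5 (efficacy 61≥51, cost 2014≤3537).
P5: dominated by P8 (efficacy 84≥61, cost 1414≤2014).
P6: dominated by P2 (efficacy 39≥35, cost 352≤751).
P7: not dominated.
P8: not dominated (best efficacy).
P9: dominated by P8 (efficacy 84≥77, cost 1414≤4495).

P2, P7, P8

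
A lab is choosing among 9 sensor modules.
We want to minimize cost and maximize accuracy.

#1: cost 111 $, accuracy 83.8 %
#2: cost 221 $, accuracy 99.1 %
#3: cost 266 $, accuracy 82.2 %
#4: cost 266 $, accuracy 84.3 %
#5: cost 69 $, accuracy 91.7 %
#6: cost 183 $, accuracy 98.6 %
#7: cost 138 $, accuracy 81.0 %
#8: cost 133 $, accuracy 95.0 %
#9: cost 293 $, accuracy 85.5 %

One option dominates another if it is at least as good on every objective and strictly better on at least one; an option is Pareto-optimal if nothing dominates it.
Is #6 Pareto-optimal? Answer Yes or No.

Yes

#1: worse on accuracy (83.8 vs 98.6).
#2: worse on cost (221 vs 183).
#3: worse on cost (266 vs 183).
#4: worse on cost (266 vs 183).
#5: worse on accuracy (91.7 vs 98.6).
#7: worse on accuracy (81.0 vs 98.6).
#8: worse on accuracy (95.0 vs 98.6).
#9: worse on cost (293 vs 183).
No option is at least as good as #6 on every objective and strictly better on one.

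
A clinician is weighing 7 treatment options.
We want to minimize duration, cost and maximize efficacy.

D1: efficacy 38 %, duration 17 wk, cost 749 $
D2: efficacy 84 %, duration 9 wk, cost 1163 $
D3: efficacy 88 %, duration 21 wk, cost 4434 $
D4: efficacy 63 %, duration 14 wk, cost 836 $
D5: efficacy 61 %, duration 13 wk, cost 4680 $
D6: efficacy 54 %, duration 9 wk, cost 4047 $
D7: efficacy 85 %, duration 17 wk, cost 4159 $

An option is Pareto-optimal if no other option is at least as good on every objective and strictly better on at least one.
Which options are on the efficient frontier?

D1: not dominated (best cost).
D2: not dominated.
D3: not dominated (best efficacy).
D4: not dominated.
D5: dominated by D2 (efficacy 84≥61, duration 9≤13, cost 1163≤4680).
D6: dominated by D2 (efficacy 84≥54, duration 9≤9, cost 1163≤4047).
D7: not dominated.

D1, D2, D3, D4, D7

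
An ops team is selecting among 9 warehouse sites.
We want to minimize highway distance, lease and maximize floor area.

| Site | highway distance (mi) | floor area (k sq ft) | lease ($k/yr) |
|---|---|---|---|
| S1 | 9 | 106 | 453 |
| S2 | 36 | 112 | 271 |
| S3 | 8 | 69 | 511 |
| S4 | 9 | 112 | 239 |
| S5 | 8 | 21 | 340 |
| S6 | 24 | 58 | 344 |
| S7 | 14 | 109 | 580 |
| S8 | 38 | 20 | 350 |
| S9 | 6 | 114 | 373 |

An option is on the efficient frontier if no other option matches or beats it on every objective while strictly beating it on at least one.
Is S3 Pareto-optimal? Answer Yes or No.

S9 vs S3: highway distance 6≤8, floor area 114≥69, lease 373≤511 — S9 is at least as good on every objective and strictly better on at least one, so S9 dominates S3.

No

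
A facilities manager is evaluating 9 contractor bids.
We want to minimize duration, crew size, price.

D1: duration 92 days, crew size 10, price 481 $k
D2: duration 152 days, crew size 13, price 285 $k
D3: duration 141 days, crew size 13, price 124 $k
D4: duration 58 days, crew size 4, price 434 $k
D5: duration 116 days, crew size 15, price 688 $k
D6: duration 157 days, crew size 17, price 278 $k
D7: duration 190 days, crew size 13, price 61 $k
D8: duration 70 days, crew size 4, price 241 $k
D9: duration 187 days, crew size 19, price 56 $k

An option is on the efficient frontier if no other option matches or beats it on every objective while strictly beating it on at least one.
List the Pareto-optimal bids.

D1: dominated by D4 (duration 58≤92, crew size 4≤10, price 434≤481).
D2: dominated by D3 (duration 141≤152, crew size 13≤13, price 124≤285).
D3: not dominated.
D4: not dominated (best duration).
D5: dominated by D1 (duration 92≤116, crew size 10≤15, price 481≤688).
D6: dominated by D3 (duration 141≤157, crew size 13≤17, price 124≤278).
D7: not dominated.
D8: not dominated.
D9: not dominated (best price).

D3, D4, D7, D8, D9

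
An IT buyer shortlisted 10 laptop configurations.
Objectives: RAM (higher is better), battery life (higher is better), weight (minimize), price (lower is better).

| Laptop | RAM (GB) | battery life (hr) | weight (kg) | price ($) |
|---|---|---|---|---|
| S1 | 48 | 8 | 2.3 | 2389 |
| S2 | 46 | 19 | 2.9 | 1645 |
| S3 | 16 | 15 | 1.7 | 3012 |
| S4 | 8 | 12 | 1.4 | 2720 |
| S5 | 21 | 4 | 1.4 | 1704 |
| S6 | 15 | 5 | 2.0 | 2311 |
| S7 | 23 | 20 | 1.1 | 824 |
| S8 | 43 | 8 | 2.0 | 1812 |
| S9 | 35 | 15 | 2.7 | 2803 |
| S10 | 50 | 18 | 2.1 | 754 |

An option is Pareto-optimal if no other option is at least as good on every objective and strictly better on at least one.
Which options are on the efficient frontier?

S1: dominated by S10 (RAM 50≥48, battery life 18≥8, weight 2.1≤2.3, price 754≤2389).
S2: not dominated.
S3: dominated by S7 (RAM 23≥16, battery life 20≥15, weight 1.1≤1.7, price 824≤3012).
S4: dominated by S7 (RAM 23≥8, battery life 20≥12, weight 1.1≤1.4, price 824≤2720).
S5: dominated by S7 (RAM 23≥21, battery life 20≥4, weight 1.1≤1.4, price 824≤1704).
S6: dominated by S7 (RAM 23≥15, battery life 20≥5, weight 1.1≤2.0, price 824≤2311).
S7: not dominated (best battery life).
S8: not dominated.
S9: dominated by S10 (RAM 50≥35, battery life 18≥15, weight 2.1≤2.7, price 754≤2803).
S10: not dominated (best RAM).

S2, S7, S8, S10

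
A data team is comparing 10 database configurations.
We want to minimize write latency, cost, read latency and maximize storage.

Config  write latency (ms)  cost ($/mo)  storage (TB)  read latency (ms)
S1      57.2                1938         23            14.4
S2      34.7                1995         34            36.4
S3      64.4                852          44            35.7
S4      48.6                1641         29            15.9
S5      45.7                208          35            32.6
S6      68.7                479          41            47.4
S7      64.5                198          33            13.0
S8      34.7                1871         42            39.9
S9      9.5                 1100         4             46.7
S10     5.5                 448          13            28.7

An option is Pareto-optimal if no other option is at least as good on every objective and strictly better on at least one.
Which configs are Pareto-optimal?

S1: not dominated.
S2: not dominated.
S3: not dominated (best storage).
S4: not dominated.
S5: not dominated.
S6: not dominated.
S7: not dominated (best cost).
S8: not dominated.
S9: dominated by S10 (write latency 5.5≤9.5, cost 448≤1100, storage 13≥4, read latency 28.7≤46.7).
S10: not dominated (best write latency).

S1, S2, S3, S4, S5, S6, S7, S8, S10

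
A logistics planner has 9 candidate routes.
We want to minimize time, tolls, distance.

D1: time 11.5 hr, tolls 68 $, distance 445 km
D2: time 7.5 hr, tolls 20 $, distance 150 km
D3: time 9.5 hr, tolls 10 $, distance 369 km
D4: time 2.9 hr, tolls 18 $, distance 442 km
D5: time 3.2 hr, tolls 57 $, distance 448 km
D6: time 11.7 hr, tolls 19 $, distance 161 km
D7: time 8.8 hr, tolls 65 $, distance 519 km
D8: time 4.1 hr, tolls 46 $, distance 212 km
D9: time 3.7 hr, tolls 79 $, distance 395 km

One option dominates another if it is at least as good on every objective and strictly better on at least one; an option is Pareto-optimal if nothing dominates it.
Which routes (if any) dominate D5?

D4

D4: time 2.9≤3.2, tolls 18≤57, distance 442≤448 — dominates D5.
Others (D1, D2, D3, D6, D7, D8, D9) are each worse than D5 on at least one objective.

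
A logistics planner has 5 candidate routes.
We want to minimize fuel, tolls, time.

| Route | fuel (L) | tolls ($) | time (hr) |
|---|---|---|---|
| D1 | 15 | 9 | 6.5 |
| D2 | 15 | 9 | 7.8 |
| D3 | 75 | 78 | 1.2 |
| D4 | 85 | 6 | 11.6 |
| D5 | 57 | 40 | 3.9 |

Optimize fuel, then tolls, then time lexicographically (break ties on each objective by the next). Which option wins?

D1

First minimize fuel: best is 15, kept {D1, D2}.
Then minimize tolls: best is 9, kept {D1, D2}.
Then minimize time: best is 6.5, kept {D1}.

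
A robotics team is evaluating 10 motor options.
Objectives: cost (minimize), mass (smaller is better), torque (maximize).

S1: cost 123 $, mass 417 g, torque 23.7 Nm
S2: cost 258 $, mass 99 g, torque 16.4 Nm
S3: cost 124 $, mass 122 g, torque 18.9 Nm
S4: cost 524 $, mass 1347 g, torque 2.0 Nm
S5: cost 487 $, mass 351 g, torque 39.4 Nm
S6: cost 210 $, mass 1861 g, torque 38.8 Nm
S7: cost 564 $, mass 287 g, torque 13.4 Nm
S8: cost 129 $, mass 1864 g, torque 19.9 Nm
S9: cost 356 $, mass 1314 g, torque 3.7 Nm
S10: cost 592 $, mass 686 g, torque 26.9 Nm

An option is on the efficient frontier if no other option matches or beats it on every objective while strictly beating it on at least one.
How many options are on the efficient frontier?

5

S1: not dominated (best cost).
S2: not dominated (best mass).
S3: not dominated.
S4: dominated by S1 (cost 123≤524, mass 417≤1347, torque 23.7≥2.0).
S5: not dominated (best torque).
S6: not dominated.
S7: dominated by S2 (cost 258≤564, mass 99≤287, torque 16.4≥13.4).
S8: dominated by S1 (cost 123≤129, mass 417≤1864, torque 23.7≥19.9).
S9: dominated by S1 (cost 123≤356, mass 417≤1314, torque 23.7≥3.7).
S10: dominated by S5 (cost 487≤592, mass 351≤686, torque 39.4≥26.9).
Pareto-optimal: S1, S2, S3, S5, S6 → 5.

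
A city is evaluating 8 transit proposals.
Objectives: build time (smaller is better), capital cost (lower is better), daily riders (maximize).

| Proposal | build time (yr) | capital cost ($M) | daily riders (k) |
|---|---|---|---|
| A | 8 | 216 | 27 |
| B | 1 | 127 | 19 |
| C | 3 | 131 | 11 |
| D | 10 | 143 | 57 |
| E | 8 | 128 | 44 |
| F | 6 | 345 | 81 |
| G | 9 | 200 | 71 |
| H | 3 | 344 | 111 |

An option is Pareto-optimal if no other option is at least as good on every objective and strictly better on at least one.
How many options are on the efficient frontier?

5

A: dominated by E (build time 8≤8, capital cost 128≤216, daily riders 44≥27).
B: not dominated (best build time).
C: dominated by B (build time 1≤3, capital cost 127≤131, daily riders 19≥11).
D: not dominated.
E: not dominated.
F: dominated by H (build time 3≤6, capital cost 344≤345, daily riders 111≥81).
G: not dominated.
H: not dominated (best daily riders).
Pareto-optimal: B, D, E, G, H → 5.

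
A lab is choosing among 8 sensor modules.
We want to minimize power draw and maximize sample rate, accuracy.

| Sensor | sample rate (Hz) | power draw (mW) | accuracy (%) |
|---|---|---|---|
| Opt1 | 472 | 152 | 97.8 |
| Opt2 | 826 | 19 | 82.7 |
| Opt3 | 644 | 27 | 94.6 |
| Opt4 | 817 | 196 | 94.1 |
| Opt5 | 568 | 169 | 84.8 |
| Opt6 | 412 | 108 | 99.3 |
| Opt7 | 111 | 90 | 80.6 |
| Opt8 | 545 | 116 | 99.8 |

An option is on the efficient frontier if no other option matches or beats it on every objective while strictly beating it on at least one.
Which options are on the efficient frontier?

Opt2, Opt3, Opt4, Opt6, Opt8

Opt1: dominated by Opt8 (sample rate 545≥472, power draw 116≤152, accuracy 99.8≥97.8).
Opt2: not dominated (best sample rate).
Opt3: not dominated.
Opt4: not dominated.
Opt5: dominated by Opt3 (sample rate 644≥568, power draw 27≤169, accuracy 94.6≥84.8).
Opt6: not dominated.
Opt7: dominated by Opt2 (sample rate 826≥111, power draw 19≤90, accuracy 82.7≥80.6).
Opt8: not dominated (best accuracy).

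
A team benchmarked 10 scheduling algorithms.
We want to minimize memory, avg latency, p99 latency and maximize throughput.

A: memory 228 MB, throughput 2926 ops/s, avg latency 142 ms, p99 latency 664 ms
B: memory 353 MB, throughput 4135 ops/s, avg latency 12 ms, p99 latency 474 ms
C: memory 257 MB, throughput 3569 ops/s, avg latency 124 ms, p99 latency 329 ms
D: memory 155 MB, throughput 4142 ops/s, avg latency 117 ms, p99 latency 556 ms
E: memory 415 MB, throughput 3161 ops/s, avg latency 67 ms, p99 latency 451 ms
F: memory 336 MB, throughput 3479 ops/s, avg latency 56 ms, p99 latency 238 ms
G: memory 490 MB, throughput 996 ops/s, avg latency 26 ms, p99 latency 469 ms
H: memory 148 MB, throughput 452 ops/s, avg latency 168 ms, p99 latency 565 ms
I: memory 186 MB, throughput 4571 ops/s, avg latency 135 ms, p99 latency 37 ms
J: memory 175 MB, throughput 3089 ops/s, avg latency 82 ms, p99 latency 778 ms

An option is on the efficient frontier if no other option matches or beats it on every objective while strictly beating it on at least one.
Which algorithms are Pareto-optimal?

A: dominated by D (memory 155≤228, throughput 4142≥2926, avg latency 117≤142, p99 latency 556≤664).
B: not dominated (best avg latency).
C: not dominated.
D: not dominated.
E: dominated by F (memory 336≤415, throughput 3479≥3161, avg latency 56≤67, p99 latency 238≤451).
F: not dominated.
G: not dominated.
H: not dominated (best memory).
I: not dominated (best throughput).
J: not dominated.

B, C, D, F, G, H, I, J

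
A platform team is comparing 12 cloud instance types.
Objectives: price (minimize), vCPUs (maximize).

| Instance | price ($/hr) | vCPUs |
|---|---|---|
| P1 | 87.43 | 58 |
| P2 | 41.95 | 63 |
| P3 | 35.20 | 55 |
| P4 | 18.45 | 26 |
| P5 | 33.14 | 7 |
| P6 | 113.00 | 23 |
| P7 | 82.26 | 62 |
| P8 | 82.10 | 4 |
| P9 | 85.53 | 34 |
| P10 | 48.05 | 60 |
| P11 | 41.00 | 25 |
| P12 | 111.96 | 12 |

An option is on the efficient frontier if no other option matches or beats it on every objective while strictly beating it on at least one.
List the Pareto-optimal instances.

P1: dominated by P2 (price 41.95≤87.43, vCPUs 63≥58).
P2: not dominated (best vCPUs).
P3: not dominated.
P4: not dominated (best price).
P5: dominated by P4 (price 18.45≤33.14, vCPUs 26≥7).
P6: dominated by P1 (price 87.43≤113.00, vCPUs 58≥23).
P7: dominated by P2 (price 41.95≤82.26, vCPUs 63≥62).
P8: dominated by P2 (price 41.95≤82.10, vCPUs 63≥4).
P9: dominated by P2 (price 41.95≤85.53, vCPUs 63≥34).
P10: dominated by P2 (price 41.95≤48.05, vCPUs 63≥60).
P11: dominated by P3 (price 35.20≤41.00, vCPUs 55≥25).
P12: dominated by P1 (price 87.43≤111.96, vCPUs 58≥12).

P2, P3, P4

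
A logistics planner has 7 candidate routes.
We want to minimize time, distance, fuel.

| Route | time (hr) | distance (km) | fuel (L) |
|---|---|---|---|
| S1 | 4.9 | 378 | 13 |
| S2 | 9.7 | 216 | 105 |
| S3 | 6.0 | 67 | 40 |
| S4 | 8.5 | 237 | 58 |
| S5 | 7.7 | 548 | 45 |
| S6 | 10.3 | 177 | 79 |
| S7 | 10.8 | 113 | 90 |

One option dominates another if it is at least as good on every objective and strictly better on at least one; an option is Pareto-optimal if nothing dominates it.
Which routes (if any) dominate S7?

S3

S3: time 6.0≤10.8, distance 67≤113, fuel 40≤90 — dominates S7.
Others (S1, S2, S4, S5, S6) are each worse than S7 on at least one objective.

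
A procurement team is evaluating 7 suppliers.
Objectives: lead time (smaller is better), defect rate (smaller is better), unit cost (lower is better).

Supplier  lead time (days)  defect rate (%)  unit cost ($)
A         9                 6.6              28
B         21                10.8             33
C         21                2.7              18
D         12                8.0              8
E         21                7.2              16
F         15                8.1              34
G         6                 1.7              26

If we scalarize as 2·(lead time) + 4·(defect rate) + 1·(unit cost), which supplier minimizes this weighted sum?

G

A: 2·9 + 4·6.6 + 1·28 = 72.4
B: 2·21 + 4·10.8 + 1·33 = 118.2
C: 2·21 + 4·2.7 + 1·18 = 70.8
D: 2·12 + 4·8.0 + 1·8 = 64.0
E: 2·21 + 4·7.2 + 1·16 = 86.8
F: 2·15 + 4·8.1 + 1·34 = 96.4
G: 2·6 + 4·1.7 + 1·26 = 44.8
Lowest: G at 44.8.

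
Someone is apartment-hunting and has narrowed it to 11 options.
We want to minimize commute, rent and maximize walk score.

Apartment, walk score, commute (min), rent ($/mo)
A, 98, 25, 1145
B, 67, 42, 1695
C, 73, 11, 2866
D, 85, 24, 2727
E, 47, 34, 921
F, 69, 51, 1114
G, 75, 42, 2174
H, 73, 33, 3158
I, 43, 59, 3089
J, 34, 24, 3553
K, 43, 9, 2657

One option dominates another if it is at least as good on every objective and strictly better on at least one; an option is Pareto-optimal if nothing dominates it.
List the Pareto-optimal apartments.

A: not dominated (best walk score).
B: dominated by A (walk score 98≥67, commute 25≤42, rent 1145≤1695).
C: not dominated.
D: not dominated.
E: not dominated (best rent).
F: not dominated.
G: dominated by A (walk score 98≥75, commute 25≤42, rent 1145≤2174).
H: dominated by A (walk score 98≥73, commute 25≤33, rent 1145≤3158).
I: dominated by A (walk score 98≥43, commute 25≤59, rent 1145≤3089).
J: dominated by C (walk score 73≥34, commute 11≤24, rent 2866≤3553).
K: not dominated (best commute).

A, C, D, E, F, K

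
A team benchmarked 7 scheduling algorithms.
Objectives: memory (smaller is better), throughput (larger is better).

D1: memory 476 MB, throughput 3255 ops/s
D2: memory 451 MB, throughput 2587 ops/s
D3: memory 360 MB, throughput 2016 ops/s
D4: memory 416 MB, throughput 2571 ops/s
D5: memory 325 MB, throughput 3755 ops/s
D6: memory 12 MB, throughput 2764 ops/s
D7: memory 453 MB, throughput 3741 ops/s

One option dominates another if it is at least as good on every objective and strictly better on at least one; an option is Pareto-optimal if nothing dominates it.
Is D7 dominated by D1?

D1 vs D7: D1 is worse on memory (476 vs 453), so it does not dominate D7.

No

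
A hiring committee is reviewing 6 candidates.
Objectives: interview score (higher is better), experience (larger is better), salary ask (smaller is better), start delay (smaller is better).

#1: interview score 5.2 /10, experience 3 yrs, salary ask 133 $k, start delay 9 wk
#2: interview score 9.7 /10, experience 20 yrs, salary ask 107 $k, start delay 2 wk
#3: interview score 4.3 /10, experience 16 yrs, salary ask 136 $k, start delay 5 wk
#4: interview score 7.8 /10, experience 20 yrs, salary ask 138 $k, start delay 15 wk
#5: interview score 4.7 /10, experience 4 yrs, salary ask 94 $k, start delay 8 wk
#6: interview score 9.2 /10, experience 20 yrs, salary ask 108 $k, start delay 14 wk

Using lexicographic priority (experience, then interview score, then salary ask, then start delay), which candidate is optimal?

First maximize experience: best is 20, kept {#2, #4, #6}.
Then maximize interview score: best is 9.7, kept {#2}.

#2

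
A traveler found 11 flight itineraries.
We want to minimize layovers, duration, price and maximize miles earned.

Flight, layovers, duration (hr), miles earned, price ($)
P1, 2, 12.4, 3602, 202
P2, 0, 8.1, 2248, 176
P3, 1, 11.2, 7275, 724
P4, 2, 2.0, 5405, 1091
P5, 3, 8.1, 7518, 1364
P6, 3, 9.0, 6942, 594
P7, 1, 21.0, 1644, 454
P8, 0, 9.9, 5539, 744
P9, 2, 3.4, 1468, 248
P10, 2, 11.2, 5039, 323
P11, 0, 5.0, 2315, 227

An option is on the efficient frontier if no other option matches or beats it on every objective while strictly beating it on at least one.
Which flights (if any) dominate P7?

P2: layovers 0≤1, duration 8.1≤21.0, miles earned 2248≥1644, price 176≤454 — dominates P7.
P11: layovers 0≤1, duration 5.0≤21.0, miles earned 2315≥1644, price 227≤454 — dominates P7.
Others (P1, P3, P4, P5, P6, P8, P9, P10) are each worse than P7 on at least one objective.

P2, P11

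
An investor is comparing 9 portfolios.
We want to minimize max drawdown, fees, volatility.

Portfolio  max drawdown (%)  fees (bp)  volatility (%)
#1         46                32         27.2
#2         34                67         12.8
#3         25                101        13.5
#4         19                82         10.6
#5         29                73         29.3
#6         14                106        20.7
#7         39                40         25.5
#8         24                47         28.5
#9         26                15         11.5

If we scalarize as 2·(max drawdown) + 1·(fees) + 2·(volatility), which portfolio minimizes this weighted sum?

#1: 2·46 + 1·32 + 2·27.2 = 178.4
#2: 2·34 + 1·67 + 2·12.8 = 160.6
#3: 2·25 + 1·101 + 2·13.5 = 178.0
#4: 2·19 + 1·82 + 2·10.6 = 141.2
#5: 2·29 + 1·73 + 2·29.3 = 189.6
#6: 2·14 + 1·106 + 2·20.7 = 175.4
#7: 2·39 + 1·40 + 2·25.5 = 169.0
#8: 2·24 + 1·47 + 2·28.5 = 152.0
#9: 2·26 + 1·15 + 2·11.5 = 90.0
Lowest: #9 at 90.0.

#9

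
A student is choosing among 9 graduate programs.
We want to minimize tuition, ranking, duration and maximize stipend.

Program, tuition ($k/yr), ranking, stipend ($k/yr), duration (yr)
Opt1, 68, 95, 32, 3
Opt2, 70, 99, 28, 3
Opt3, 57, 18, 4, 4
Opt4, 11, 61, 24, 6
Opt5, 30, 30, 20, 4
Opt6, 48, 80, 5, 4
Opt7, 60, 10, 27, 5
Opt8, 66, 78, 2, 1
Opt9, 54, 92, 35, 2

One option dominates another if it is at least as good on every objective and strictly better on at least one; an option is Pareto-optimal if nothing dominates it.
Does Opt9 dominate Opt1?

Yes

Opt9 vs Opt1: tuition 54≤68, ranking 92≤95, stipend 35≥32, duration 2≤3 — Opt9 is at least as good on every objective with at least one strict improvement.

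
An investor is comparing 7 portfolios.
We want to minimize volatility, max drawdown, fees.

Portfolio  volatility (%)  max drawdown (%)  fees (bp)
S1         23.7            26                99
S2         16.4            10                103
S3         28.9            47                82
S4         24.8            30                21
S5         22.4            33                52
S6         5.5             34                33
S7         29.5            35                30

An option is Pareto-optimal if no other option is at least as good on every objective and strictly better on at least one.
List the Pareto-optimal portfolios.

S1: not dominated.
S2: not dominated (best max drawdown).
S3: dominated by S4 (volatility 24.8≤28.9, max drawdown 30≤47, fees 21≤82).
S4: not dominated (best fees).
S5: not dominated.
S6: not dominated (best volatility).
S7: dominated by S4 (volatility 24.8≤29.5, max drawdown 30≤35, fees 21≤30).

S1, S2, S4, S5, S6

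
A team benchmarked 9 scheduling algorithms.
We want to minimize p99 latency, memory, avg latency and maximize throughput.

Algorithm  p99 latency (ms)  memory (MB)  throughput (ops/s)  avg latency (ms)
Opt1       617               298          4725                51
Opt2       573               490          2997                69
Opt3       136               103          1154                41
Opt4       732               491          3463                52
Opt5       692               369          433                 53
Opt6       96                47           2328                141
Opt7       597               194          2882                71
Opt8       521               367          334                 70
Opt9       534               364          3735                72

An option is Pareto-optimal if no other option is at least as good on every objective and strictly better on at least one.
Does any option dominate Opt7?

Opt1: worse on p99 latency (617 vs 597).
Opt2: worse on memory (490 vs 194).
Opt3: worse on throughput (1154 vs 2882).
Opt4: worse on p99 latency (732 vs 597).
Opt5: worse on p99 latency (692 vs 597).
Opt6: worse on throughput (2328 vs 2882).
Opt8: worse on memory (367 vs 194).
Opt9: worse on memory (364 vs 194).
No option is at least as good as Opt7 on every objective and strictly better on one.

No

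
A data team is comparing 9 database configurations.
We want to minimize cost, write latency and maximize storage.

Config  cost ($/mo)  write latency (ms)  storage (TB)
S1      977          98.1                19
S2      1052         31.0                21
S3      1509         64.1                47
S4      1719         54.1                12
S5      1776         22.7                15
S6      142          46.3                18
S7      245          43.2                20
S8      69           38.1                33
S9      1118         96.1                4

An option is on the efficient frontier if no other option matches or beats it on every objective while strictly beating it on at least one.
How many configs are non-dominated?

4

S1: dominated by S7 (cost 245≤977, write latency 43.2≤98.1, storage 20≥19).
S2: not dominated.
S3: not dominated (best storage).
S4: dominated by S2 (cost 1052≤1719, write latency 31.0≤54.1, storage 21≥12).
S5: not dominated (best write latency).
S6: dominated by S8 (cost 69≤142, write latency 38.1≤46.3, storage 33≥18).
S7: dominated by S8 (cost 69≤245, write latency 38.1≤43.2, storage 33≥20).
S8: not dominated (best cost).
S9: dominated by S2 (cost 1052≤1118, write latency 31.0≤96.1, storage 21≥4).
Pareto-optimal: S2, S3, S5, S8 → 4.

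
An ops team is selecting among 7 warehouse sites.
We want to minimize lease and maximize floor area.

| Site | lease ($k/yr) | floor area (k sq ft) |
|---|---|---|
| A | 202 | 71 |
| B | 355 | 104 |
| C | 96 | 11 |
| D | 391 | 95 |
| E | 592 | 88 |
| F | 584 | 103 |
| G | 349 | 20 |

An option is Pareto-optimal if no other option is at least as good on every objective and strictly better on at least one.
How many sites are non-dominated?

A: not dominated.
B: not dominated (best floor area).
C: not dominated (best lease).
D: dominated by B (lease 355≤391, floor area 104≥95).
E: dominated by B (lease 355≤592, floor area 104≥88).
F: dominated by B (lease 355≤584, floor area 104≥103).
G: dominated by A (lease 202≤349, floor area 71≥20).
Pareto-optimal: A, B, C → 3.

3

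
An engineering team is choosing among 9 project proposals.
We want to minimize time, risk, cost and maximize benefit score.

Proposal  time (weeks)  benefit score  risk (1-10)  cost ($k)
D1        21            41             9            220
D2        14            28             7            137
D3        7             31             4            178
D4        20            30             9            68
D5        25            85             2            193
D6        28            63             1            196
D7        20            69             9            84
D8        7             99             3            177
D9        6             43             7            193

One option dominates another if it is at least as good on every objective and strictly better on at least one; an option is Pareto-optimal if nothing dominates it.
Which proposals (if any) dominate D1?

D7: time 20≤21, benefit score 69≥41, risk 9≤9, cost 84≤220 — dominates D1.
D8: time 7≤21, benefit score 99≥41, risk 3≤9, cost 177≤220 — dominates D1.
D9: time 6≤21, benefit score 43≥41, risk 7≤9, cost 193≤220 — dominates D1.
Others (D2, D3, D4, D5, D6) are each worse than D1 on at least one objective.

D7, D8, D9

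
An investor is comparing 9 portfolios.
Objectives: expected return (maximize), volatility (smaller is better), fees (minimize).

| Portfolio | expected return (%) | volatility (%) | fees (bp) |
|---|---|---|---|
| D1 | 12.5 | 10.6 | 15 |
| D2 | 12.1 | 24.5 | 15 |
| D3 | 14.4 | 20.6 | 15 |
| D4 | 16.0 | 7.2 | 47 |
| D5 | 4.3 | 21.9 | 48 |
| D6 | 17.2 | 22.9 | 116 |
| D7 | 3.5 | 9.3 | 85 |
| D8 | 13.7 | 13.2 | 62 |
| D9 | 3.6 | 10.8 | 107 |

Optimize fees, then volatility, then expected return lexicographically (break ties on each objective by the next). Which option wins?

D1

First minimize fees: best is 15, kept {D1, D2, D3}.
Then minimize volatility: best is 10.6, kept {D1}.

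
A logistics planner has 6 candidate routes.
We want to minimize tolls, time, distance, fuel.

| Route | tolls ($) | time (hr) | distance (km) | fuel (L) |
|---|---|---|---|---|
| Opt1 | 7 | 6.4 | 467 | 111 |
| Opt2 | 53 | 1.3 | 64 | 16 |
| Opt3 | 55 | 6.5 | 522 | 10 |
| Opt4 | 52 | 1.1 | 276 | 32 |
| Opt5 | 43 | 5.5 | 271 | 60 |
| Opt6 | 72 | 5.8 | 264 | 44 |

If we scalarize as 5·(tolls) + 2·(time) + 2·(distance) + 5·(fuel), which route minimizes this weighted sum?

Opt2

Opt1: 5·7 + 2·6.4 + 2·467 + 5·111 = 1536.8
Opt2: 5·53 + 2·1.3 + 2·64 + 5·16 = 475.6
Opt3: 5·55 + 2·6.5 + 2·522 + 5·10 = 1382.0
Opt4: 5·52 + 2·1.1 + 2·276 + 5·32 = 974.2
Opt5: 5·43 + 2·5.5 + 2·271 + 5·60 = 1068.0
Opt6: 5·72 + 2·5.8 + 2·264 + 5·44 = 1119.6
Lowest: Opt2 at 475.6.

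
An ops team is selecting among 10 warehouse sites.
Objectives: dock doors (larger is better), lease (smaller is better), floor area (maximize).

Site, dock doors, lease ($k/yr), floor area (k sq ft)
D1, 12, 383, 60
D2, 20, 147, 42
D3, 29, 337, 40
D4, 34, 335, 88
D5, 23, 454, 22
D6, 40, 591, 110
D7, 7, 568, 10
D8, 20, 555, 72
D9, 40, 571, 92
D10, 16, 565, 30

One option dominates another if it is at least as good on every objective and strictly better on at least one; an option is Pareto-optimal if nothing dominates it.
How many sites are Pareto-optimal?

4

D1: dominated by D4 (dock doors 34≥12, lease 335≤383, floor area 88≥60).
D2: not dominated (best lease).
D3: dominated by D4 (dock doors 34≥29, lease 335≤337, floor area 88≥40).
D4: not dominated.
D5: dominated by D3 (dock doors 29≥23, lease 337≤454, floor area 40≥22).
D6: not dominated (best floor area).
D7: dominated by D1 (dock doors 12≥7, lease 383≤568, floor area 60≥10).
D8: dominated by D4 (dock doors 34≥20, lease 335≤555, floor area 88≥72).
D9: not dominated.
D10: dominated by D2 (dock doors 20≥16, lease 147≤565, floor area 42≥30).
Pareto-optimal: D2, D4, D6, D9 → 4.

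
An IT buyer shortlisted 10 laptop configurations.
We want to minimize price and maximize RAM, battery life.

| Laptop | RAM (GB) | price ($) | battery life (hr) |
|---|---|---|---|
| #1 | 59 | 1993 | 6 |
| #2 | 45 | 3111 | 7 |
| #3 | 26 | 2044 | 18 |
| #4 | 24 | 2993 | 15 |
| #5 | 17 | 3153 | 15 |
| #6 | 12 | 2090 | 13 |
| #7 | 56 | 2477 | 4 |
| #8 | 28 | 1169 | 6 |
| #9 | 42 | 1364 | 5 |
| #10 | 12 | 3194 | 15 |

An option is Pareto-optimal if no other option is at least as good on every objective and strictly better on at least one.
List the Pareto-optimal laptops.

#1, #2, #3, #8, #9

#1: not dominated (best RAM).
#2: not dominated.
#3: not dominated (best battery life).
#4: dominated by #3 (RAM 26≥24, price 2044≤2993, battery life 18≥15).
#5: dominated by #3 (RAM 26≥17, price 2044≤3153, battery life 18≥15).
#6: dominated by #3 (RAM 26≥12, price 2044≤2090, battery life 18≥13).
#7: dominated by #1 (RAM 59≥56, price 1993≤2477, battery life 6≥4).
#8: not dominated (best price).
#9: not dominated.
#10: dominated by #3 (RAM 26≥12, price 2044≤3194, battery life 18≥15).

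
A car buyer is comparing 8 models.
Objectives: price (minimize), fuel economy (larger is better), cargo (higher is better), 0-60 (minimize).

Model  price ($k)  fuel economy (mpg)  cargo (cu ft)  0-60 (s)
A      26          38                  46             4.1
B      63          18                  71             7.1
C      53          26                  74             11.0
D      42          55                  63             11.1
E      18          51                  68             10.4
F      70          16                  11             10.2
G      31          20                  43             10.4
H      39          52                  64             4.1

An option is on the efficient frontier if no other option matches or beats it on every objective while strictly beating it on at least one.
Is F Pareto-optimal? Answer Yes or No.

No

A vs F: price 26≤70, fuel economy 38≥16, cargo 46≥11, 0-60 4.1≤10.2 — A is at least as good on every objective and strictly better on at least one, so A dominates F.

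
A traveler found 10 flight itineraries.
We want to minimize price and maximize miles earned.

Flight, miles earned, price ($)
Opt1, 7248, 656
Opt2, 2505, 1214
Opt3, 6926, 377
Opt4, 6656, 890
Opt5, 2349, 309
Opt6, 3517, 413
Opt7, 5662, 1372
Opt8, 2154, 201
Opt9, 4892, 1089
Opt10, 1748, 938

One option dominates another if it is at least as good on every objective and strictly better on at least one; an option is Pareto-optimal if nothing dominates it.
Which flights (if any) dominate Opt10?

Opt1: miles earned 7248≥1748, price 656≤938 — dominates Opt10.
Opt3: miles earned 6926≥1748, price 377≤938 — dominates Opt10.
Opt4: miles earned 6656≥1748, price 890≤938 — dominates Opt10.
Opt5: miles earned 2349≥1748, price 309≤938 — dominates Opt10.
Opt6: miles earned 3517≥1748, price 413≤938 — dominates Opt10.
Opt8: miles earned 2154≥1748, price 201≤938 — dominates Opt10.
Others (Opt2, Opt7, Opt9) are each worse than Opt10 on at least one objective.

Opt1, Opt3, Opt4, Opt5, Opt6, Opt8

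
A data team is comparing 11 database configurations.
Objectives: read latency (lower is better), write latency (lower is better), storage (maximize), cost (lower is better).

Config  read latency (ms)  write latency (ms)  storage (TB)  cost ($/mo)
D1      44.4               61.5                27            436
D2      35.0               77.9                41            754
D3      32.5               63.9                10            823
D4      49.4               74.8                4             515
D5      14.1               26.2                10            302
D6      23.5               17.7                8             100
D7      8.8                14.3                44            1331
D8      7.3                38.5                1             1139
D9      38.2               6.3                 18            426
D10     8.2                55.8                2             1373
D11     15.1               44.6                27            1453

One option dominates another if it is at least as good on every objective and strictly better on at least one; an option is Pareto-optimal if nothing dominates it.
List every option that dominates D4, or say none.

D1, D5, D6, D9

D1: read latency 44.4≤49.4, write latency 61.5≤74.8, storage 27≥4, cost 436≤515 — dominates D4.
D5: read latency 14.1≤49.4, write latency 26.2≤74.8, storage 10≥4, cost 302≤515 — dominates D4.
D6: read latency 23.5≤49.4, write latency 17.7≤74.8, storage 8≥4, cost 100≤515 — dominates D4.
D9: read latency 38.2≤49.4, write latency 6.3≤74.8, storage 18≥4, cost 426≤515 — dominates D4.
Others (D2, D3, D7, D8, D10, D11) are each worse than D4 on at least one objective.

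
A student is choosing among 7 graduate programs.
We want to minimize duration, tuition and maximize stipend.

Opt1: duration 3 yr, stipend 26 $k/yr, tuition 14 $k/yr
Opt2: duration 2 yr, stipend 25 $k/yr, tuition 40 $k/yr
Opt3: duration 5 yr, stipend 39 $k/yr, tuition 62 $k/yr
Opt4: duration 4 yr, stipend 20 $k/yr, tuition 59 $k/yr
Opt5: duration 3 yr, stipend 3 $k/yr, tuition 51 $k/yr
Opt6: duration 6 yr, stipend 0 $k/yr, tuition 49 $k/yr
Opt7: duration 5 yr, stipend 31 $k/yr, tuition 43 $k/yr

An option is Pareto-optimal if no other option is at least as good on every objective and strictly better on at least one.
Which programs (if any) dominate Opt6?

Opt1, Opt2, Opt7

Opt1: duration 3≤6, stipend 26≥0, tuition 14≤49 — dominates Opt6.
Opt2: duration 2≤6, stipend 25≥0, tuition 40≤49 — dominates Opt6.
Opt7: duration 5≤6, stipend 31≥0, tuition 43≤49 — dominates Opt6.
Others (Opt3, Opt4, Opt5) are each worse than Opt6 on at least one objective.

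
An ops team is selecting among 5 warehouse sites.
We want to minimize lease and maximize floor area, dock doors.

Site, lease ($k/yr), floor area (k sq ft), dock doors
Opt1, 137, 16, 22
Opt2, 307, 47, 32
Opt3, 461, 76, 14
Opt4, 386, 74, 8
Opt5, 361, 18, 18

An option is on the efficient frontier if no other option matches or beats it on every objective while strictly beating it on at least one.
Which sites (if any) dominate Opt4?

Opt1: worse on floor area (16 vs 74).
Opt2: worse on floor area (47 vs 74).
Opt3: worse on lease (461 vs 386).
Opt5: worse on floor area (18 vs 74).
No option dominates Opt4.

none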